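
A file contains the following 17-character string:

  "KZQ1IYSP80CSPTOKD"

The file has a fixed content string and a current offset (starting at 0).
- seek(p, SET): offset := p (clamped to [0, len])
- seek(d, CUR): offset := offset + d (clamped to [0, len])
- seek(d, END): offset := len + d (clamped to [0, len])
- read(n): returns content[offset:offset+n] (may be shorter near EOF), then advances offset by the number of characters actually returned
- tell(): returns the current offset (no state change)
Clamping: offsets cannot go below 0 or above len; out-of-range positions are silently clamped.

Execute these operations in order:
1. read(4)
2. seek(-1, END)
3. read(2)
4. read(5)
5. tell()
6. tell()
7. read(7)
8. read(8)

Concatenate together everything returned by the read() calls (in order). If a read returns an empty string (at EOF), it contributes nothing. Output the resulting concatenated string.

After 1 (read(4)): returned 'KZQ1', offset=4
After 2 (seek(-1, END)): offset=16
After 3 (read(2)): returned 'D', offset=17
After 4 (read(5)): returned '', offset=17
After 5 (tell()): offset=17
After 6 (tell()): offset=17
After 7 (read(7)): returned '', offset=17
After 8 (read(8)): returned '', offset=17

Answer: KZQ1D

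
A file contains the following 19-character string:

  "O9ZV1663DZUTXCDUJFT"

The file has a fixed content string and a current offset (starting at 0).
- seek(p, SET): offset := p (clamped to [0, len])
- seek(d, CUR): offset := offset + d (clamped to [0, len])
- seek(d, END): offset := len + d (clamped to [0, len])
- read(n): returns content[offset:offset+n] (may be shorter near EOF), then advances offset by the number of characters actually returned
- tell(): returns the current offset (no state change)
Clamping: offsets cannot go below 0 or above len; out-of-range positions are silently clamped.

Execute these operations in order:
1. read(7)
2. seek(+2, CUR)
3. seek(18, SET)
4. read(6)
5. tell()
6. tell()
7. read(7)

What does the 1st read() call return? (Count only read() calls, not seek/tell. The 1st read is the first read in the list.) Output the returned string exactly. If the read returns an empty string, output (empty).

Answer: O9ZV166

Derivation:
After 1 (read(7)): returned 'O9ZV166', offset=7
After 2 (seek(+2, CUR)): offset=9
After 3 (seek(18, SET)): offset=18
After 4 (read(6)): returned 'T', offset=19
After 5 (tell()): offset=19
After 6 (tell()): offset=19
After 7 (read(7)): returned '', offset=19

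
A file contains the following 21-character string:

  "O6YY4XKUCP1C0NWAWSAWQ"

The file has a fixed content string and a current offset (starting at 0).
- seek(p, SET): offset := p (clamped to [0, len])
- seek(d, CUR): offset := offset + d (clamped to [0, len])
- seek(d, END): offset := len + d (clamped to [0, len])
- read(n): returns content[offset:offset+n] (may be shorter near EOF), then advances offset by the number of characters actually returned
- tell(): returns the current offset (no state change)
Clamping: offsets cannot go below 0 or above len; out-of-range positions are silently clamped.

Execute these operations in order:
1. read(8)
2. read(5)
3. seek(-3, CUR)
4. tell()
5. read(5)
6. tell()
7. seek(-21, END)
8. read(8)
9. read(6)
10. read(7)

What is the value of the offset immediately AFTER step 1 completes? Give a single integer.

After 1 (read(8)): returned 'O6YY4XKU', offset=8

Answer: 8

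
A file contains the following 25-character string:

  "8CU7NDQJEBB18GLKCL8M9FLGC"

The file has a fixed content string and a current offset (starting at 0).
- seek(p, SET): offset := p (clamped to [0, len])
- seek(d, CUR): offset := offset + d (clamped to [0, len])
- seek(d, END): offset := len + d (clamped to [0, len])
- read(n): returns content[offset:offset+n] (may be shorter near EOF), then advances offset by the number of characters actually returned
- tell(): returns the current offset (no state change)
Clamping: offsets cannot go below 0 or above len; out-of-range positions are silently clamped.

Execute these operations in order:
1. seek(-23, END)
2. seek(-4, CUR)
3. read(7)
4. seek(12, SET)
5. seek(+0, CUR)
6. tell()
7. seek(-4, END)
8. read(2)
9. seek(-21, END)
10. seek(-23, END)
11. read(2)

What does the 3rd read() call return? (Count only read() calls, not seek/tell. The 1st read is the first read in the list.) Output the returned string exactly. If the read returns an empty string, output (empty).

Answer: U7

Derivation:
After 1 (seek(-23, END)): offset=2
After 2 (seek(-4, CUR)): offset=0
After 3 (read(7)): returned '8CU7NDQ', offset=7
After 4 (seek(12, SET)): offset=12
After 5 (seek(+0, CUR)): offset=12
After 6 (tell()): offset=12
After 7 (seek(-4, END)): offset=21
After 8 (read(2)): returned 'FL', offset=23
After 9 (seek(-21, END)): offset=4
After 10 (seek(-23, END)): offset=2
After 11 (read(2)): returned 'U7', offset=4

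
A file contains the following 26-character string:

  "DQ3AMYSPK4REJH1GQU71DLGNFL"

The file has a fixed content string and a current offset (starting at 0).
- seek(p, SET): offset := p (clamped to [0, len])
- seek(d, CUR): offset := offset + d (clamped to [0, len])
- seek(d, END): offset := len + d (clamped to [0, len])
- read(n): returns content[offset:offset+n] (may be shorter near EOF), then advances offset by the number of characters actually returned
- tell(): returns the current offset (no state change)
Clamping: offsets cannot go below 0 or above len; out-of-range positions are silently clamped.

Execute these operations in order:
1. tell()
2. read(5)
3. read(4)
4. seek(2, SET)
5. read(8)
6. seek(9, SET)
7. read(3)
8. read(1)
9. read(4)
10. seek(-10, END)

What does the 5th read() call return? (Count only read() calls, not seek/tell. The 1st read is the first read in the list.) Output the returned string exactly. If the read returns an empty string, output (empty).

After 1 (tell()): offset=0
After 2 (read(5)): returned 'DQ3AM', offset=5
After 3 (read(4)): returned 'YSPK', offset=9
After 4 (seek(2, SET)): offset=2
After 5 (read(8)): returned '3AMYSPK4', offset=10
After 6 (seek(9, SET)): offset=9
After 7 (read(3)): returned '4RE', offset=12
After 8 (read(1)): returned 'J', offset=13
After 9 (read(4)): returned 'H1GQ', offset=17
After 10 (seek(-10, END)): offset=16

Answer: J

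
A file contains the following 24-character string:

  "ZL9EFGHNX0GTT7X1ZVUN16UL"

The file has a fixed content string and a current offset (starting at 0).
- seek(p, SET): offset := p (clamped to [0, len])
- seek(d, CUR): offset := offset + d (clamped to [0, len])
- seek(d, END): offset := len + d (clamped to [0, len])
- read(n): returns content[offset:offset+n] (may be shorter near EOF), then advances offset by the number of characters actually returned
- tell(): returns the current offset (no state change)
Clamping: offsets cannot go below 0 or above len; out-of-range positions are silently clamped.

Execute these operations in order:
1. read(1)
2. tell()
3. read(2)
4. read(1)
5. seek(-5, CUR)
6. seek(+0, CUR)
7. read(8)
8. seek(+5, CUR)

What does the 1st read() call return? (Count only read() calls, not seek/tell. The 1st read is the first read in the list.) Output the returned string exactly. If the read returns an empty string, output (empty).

Answer: Z

Derivation:
After 1 (read(1)): returned 'Z', offset=1
After 2 (tell()): offset=1
After 3 (read(2)): returned 'L9', offset=3
After 4 (read(1)): returned 'E', offset=4
After 5 (seek(-5, CUR)): offset=0
After 6 (seek(+0, CUR)): offset=0
After 7 (read(8)): returned 'ZL9EFGHN', offset=8
After 8 (seek(+5, CUR)): offset=13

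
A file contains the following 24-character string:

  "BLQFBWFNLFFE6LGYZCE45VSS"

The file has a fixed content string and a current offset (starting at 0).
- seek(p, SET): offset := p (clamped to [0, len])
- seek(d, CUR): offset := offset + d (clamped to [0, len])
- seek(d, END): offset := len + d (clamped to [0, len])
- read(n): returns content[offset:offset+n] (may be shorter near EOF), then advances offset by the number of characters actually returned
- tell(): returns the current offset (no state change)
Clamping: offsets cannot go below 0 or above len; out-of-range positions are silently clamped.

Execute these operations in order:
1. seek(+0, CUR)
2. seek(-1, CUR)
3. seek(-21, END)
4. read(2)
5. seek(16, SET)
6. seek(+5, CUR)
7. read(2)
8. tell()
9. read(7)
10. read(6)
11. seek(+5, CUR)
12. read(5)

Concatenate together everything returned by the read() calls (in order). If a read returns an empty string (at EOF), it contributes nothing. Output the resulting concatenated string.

After 1 (seek(+0, CUR)): offset=0
After 2 (seek(-1, CUR)): offset=0
After 3 (seek(-21, END)): offset=3
After 4 (read(2)): returned 'FB', offset=5
After 5 (seek(16, SET)): offset=16
After 6 (seek(+5, CUR)): offset=21
After 7 (read(2)): returned 'VS', offset=23
After 8 (tell()): offset=23
After 9 (read(7)): returned 'S', offset=24
After 10 (read(6)): returned '', offset=24
After 11 (seek(+5, CUR)): offset=24
After 12 (read(5)): returned '', offset=24

Answer: FBVSS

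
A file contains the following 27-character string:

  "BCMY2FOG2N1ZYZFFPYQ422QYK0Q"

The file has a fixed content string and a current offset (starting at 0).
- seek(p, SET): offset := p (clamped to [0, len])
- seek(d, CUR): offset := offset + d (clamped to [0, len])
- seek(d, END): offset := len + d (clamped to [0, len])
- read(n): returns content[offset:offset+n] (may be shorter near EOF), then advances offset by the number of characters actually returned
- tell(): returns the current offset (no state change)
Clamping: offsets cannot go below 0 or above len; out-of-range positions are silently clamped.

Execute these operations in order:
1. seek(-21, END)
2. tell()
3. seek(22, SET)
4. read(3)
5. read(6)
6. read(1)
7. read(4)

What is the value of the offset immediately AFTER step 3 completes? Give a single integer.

Answer: 22

Derivation:
After 1 (seek(-21, END)): offset=6
After 2 (tell()): offset=6
After 3 (seek(22, SET)): offset=22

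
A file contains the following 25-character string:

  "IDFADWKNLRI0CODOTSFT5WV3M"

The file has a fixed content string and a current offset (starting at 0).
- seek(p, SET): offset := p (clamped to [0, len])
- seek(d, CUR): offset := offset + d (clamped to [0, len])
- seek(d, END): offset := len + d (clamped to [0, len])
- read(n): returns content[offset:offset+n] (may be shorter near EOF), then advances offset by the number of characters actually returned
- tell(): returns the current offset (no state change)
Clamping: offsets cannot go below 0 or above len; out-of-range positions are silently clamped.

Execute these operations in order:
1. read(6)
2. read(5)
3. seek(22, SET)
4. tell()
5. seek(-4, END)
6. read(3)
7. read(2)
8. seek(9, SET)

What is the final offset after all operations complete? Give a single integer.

After 1 (read(6)): returned 'IDFADW', offset=6
After 2 (read(5)): returned 'KNLRI', offset=11
After 3 (seek(22, SET)): offset=22
After 4 (tell()): offset=22
After 5 (seek(-4, END)): offset=21
After 6 (read(3)): returned 'WV3', offset=24
After 7 (read(2)): returned 'M', offset=25
After 8 (seek(9, SET)): offset=9

Answer: 9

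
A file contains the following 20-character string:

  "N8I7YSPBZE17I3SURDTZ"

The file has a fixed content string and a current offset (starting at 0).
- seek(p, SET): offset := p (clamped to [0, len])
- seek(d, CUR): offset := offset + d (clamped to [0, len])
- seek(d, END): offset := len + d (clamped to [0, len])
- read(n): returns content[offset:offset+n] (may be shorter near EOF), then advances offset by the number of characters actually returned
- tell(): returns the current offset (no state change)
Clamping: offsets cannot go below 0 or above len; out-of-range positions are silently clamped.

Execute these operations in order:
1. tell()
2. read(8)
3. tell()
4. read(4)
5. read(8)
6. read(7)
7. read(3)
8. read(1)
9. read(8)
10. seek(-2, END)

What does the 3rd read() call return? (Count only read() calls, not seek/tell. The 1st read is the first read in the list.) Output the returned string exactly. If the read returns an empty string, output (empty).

Answer: I3SURDTZ

Derivation:
After 1 (tell()): offset=0
After 2 (read(8)): returned 'N8I7YSPB', offset=8
After 3 (tell()): offset=8
After 4 (read(4)): returned 'ZE17', offset=12
After 5 (read(8)): returned 'I3SURDTZ', offset=20
After 6 (read(7)): returned '', offset=20
After 7 (read(3)): returned '', offset=20
After 8 (read(1)): returned '', offset=20
After 9 (read(8)): returned '', offset=20
After 10 (seek(-2, END)): offset=18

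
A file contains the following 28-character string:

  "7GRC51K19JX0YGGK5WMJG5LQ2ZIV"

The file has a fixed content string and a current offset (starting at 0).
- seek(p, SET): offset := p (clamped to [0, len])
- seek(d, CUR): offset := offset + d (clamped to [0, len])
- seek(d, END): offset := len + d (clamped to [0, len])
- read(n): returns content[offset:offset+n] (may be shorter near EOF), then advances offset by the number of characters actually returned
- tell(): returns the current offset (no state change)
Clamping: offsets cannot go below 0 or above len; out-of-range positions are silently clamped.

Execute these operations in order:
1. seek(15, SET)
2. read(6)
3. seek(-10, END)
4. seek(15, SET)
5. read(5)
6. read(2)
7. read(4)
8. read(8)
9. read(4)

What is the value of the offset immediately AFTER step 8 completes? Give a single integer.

Answer: 28

Derivation:
After 1 (seek(15, SET)): offset=15
After 2 (read(6)): returned 'K5WMJG', offset=21
After 3 (seek(-10, END)): offset=18
After 4 (seek(15, SET)): offset=15
After 5 (read(5)): returned 'K5WMJ', offset=20
After 6 (read(2)): returned 'G5', offset=22
After 7 (read(4)): returned 'LQ2Z', offset=26
After 8 (read(8)): returned 'IV', offset=28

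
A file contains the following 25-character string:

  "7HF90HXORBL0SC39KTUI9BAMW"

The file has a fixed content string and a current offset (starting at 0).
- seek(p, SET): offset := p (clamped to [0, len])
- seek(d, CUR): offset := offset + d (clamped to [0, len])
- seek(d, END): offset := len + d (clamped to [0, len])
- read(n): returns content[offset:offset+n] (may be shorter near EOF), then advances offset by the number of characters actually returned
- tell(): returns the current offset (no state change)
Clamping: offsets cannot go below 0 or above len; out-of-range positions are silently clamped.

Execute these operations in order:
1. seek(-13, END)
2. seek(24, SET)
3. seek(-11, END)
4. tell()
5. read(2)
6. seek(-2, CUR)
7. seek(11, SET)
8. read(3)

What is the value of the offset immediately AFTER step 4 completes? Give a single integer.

Answer: 14

Derivation:
After 1 (seek(-13, END)): offset=12
After 2 (seek(24, SET)): offset=24
After 3 (seek(-11, END)): offset=14
After 4 (tell()): offset=14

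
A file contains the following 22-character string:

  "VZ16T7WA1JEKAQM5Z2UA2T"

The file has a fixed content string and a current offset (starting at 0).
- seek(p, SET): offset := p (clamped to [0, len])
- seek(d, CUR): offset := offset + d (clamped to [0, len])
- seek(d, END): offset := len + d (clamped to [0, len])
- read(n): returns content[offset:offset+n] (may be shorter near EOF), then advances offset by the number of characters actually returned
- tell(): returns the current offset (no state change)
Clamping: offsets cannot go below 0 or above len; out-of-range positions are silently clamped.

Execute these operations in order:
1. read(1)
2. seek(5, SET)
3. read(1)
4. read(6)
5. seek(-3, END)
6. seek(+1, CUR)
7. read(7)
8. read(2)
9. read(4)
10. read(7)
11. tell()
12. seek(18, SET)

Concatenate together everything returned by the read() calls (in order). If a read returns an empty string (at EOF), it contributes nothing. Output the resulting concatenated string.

After 1 (read(1)): returned 'V', offset=1
After 2 (seek(5, SET)): offset=5
After 3 (read(1)): returned '7', offset=6
After 4 (read(6)): returned 'WA1JEK', offset=12
After 5 (seek(-3, END)): offset=19
After 6 (seek(+1, CUR)): offset=20
After 7 (read(7)): returned '2T', offset=22
After 8 (read(2)): returned '', offset=22
After 9 (read(4)): returned '', offset=22
After 10 (read(7)): returned '', offset=22
After 11 (tell()): offset=22
After 12 (seek(18, SET)): offset=18

Answer: V7WA1JEK2T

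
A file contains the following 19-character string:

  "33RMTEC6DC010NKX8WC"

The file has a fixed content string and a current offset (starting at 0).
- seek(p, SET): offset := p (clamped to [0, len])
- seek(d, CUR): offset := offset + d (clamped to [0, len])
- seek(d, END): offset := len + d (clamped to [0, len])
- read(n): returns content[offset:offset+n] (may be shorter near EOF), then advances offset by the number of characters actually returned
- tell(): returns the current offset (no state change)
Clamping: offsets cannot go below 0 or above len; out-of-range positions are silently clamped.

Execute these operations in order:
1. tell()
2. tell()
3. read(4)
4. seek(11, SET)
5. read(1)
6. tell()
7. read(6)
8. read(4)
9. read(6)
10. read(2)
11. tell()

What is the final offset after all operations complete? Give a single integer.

After 1 (tell()): offset=0
After 2 (tell()): offset=0
After 3 (read(4)): returned '33RM', offset=4
After 4 (seek(11, SET)): offset=11
After 5 (read(1)): returned '1', offset=12
After 6 (tell()): offset=12
After 7 (read(6)): returned '0NKX8W', offset=18
After 8 (read(4)): returned 'C', offset=19
After 9 (read(6)): returned '', offset=19
After 10 (read(2)): returned '', offset=19
After 11 (tell()): offset=19

Answer: 19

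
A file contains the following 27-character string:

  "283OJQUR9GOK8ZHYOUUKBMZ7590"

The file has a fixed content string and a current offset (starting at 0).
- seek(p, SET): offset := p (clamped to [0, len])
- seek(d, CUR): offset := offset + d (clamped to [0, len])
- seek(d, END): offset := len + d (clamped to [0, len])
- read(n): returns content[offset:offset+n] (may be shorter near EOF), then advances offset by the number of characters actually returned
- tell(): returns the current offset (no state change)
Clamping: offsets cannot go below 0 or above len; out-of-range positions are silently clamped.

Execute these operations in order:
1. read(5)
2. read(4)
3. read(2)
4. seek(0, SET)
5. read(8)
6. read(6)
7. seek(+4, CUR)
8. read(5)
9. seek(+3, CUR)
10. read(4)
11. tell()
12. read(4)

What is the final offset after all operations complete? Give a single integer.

Answer: 27

Derivation:
After 1 (read(5)): returned '283OJ', offset=5
After 2 (read(4)): returned 'QUR9', offset=9
After 3 (read(2)): returned 'GO', offset=11
After 4 (seek(0, SET)): offset=0
After 5 (read(8)): returned '283OJQUR', offset=8
After 6 (read(6)): returned '9GOK8Z', offset=14
After 7 (seek(+4, CUR)): offset=18
After 8 (read(5)): returned 'UKBMZ', offset=23
After 9 (seek(+3, CUR)): offset=26
After 10 (read(4)): returned '0', offset=27
After 11 (tell()): offset=27
After 12 (read(4)): returned '', offset=27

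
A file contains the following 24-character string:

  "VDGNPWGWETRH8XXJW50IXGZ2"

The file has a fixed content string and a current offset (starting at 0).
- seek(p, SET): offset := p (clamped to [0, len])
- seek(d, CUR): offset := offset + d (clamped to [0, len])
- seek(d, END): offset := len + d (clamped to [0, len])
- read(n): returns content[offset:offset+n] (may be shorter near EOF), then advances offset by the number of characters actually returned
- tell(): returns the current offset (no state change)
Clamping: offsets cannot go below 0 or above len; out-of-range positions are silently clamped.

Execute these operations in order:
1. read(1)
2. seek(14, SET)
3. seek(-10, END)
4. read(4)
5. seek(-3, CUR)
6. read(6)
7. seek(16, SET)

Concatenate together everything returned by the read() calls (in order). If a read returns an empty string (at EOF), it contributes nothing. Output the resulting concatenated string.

After 1 (read(1)): returned 'V', offset=1
After 2 (seek(14, SET)): offset=14
After 3 (seek(-10, END)): offset=14
After 4 (read(4)): returned 'XJW5', offset=18
After 5 (seek(-3, CUR)): offset=15
After 6 (read(6)): returned 'JW50IX', offset=21
After 7 (seek(16, SET)): offset=16

Answer: VXJW5JW50IX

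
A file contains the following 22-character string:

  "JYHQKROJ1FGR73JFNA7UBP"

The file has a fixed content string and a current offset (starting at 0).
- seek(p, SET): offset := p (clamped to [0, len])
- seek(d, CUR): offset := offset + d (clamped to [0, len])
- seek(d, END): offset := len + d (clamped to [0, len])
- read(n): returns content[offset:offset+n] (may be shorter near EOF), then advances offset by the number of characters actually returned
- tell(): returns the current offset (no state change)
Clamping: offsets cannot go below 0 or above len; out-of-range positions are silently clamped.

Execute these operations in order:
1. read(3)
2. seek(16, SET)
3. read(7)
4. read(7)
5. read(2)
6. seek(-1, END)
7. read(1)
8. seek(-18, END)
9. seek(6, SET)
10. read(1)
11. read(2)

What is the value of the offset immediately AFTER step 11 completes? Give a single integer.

Answer: 9

Derivation:
After 1 (read(3)): returned 'JYH', offset=3
After 2 (seek(16, SET)): offset=16
After 3 (read(7)): returned 'NA7UBP', offset=22
After 4 (read(7)): returned '', offset=22
After 5 (read(2)): returned '', offset=22
After 6 (seek(-1, END)): offset=21
After 7 (read(1)): returned 'P', offset=22
After 8 (seek(-18, END)): offset=4
After 9 (seek(6, SET)): offset=6
After 10 (read(1)): returned 'O', offset=7
After 11 (read(2)): returned 'J1', offset=9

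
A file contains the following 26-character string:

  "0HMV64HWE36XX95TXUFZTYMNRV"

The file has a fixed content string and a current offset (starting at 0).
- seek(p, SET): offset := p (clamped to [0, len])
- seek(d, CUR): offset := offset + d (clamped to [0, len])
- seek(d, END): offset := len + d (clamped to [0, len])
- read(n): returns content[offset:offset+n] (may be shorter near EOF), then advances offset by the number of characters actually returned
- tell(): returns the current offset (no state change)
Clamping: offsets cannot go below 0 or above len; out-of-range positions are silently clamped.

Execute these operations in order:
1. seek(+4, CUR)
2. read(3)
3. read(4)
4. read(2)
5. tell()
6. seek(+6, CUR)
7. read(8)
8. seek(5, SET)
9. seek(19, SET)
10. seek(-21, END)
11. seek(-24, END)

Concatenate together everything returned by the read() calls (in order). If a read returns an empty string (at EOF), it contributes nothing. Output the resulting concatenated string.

Answer: 64HWE36XXZTYMNRV

Derivation:
After 1 (seek(+4, CUR)): offset=4
After 2 (read(3)): returned '64H', offset=7
After 3 (read(4)): returned 'WE36', offset=11
After 4 (read(2)): returned 'XX', offset=13
After 5 (tell()): offset=13
After 6 (seek(+6, CUR)): offset=19
After 7 (read(8)): returned 'ZTYMNRV', offset=26
After 8 (seek(5, SET)): offset=5
After 9 (seek(19, SET)): offset=19
After 10 (seek(-21, END)): offset=5
After 11 (seek(-24, END)): offset=2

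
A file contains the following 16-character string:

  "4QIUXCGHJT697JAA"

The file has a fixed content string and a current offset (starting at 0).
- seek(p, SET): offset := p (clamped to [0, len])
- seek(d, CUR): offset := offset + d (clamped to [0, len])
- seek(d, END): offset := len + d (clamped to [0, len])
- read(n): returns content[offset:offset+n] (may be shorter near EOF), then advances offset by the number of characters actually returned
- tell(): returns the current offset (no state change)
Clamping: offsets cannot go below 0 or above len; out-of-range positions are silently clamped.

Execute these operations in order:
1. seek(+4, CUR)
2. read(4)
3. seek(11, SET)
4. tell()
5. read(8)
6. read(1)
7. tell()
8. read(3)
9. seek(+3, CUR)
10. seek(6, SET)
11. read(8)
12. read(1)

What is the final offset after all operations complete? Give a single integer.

After 1 (seek(+4, CUR)): offset=4
After 2 (read(4)): returned 'XCGH', offset=8
After 3 (seek(11, SET)): offset=11
After 4 (tell()): offset=11
After 5 (read(8)): returned '97JAA', offset=16
After 6 (read(1)): returned '', offset=16
After 7 (tell()): offset=16
After 8 (read(3)): returned '', offset=16
After 9 (seek(+3, CUR)): offset=16
After 10 (seek(6, SET)): offset=6
After 11 (read(8)): returned 'GHJT697J', offset=14
After 12 (read(1)): returned 'A', offset=15

Answer: 15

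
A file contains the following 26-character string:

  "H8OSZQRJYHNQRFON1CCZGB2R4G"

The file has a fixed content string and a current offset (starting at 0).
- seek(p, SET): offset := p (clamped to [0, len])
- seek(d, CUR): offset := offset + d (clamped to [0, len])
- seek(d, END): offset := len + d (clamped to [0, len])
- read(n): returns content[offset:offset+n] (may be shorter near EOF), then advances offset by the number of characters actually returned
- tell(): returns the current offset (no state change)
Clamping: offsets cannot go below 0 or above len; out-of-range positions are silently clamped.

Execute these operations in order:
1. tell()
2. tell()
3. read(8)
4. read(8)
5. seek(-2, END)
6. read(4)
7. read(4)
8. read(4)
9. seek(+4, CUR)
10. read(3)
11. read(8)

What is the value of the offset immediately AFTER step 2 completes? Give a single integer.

After 1 (tell()): offset=0
After 2 (tell()): offset=0

Answer: 0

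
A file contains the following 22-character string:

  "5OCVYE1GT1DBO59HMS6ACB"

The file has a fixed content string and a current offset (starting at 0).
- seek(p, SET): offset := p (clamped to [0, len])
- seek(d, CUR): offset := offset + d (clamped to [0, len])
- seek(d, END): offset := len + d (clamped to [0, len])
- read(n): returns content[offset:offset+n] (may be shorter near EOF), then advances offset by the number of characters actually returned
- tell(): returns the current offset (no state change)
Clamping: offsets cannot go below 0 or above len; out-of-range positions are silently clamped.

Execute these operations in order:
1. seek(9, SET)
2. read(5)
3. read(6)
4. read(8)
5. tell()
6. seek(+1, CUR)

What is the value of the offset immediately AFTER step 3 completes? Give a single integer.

Answer: 20

Derivation:
After 1 (seek(9, SET)): offset=9
After 2 (read(5)): returned '1DBO5', offset=14
After 3 (read(6)): returned '9HMS6A', offset=20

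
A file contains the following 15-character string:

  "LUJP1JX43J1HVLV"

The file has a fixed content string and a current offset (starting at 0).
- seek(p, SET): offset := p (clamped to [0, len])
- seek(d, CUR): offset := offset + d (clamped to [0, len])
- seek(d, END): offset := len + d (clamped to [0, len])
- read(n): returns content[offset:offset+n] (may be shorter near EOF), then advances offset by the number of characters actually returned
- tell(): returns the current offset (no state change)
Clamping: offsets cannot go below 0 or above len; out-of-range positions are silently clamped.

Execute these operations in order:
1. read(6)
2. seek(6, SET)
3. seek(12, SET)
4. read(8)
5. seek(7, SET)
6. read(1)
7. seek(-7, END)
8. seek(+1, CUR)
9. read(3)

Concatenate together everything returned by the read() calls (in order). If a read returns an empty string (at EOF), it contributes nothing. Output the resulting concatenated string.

After 1 (read(6)): returned 'LUJP1J', offset=6
After 2 (seek(6, SET)): offset=6
After 3 (seek(12, SET)): offset=12
After 4 (read(8)): returned 'VLV', offset=15
After 5 (seek(7, SET)): offset=7
After 6 (read(1)): returned '4', offset=8
After 7 (seek(-7, END)): offset=8
After 8 (seek(+1, CUR)): offset=9
After 9 (read(3)): returned 'J1H', offset=12

Answer: LUJP1JVLV4J1H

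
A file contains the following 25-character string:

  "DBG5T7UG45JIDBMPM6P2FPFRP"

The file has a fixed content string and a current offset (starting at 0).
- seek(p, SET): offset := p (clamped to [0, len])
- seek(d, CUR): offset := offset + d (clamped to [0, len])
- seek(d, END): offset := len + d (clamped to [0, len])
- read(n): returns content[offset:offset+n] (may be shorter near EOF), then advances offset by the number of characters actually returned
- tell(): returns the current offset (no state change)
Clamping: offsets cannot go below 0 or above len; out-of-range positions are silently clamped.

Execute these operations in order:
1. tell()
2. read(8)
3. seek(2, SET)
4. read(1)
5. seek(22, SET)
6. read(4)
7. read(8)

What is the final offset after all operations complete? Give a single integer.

After 1 (tell()): offset=0
After 2 (read(8)): returned 'DBG5T7UG', offset=8
After 3 (seek(2, SET)): offset=2
After 4 (read(1)): returned 'G', offset=3
After 5 (seek(22, SET)): offset=22
After 6 (read(4)): returned 'FRP', offset=25
After 7 (read(8)): returned '', offset=25

Answer: 25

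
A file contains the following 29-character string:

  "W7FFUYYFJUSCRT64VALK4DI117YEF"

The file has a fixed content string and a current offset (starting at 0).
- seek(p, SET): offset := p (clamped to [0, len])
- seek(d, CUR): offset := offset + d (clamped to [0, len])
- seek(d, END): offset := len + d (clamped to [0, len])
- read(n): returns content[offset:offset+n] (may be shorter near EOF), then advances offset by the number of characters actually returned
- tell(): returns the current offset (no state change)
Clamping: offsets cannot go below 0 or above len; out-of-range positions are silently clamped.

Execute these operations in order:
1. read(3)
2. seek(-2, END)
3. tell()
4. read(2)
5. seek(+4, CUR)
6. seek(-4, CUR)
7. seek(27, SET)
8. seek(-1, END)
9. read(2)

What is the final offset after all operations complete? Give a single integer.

Answer: 29

Derivation:
After 1 (read(3)): returned 'W7F', offset=3
After 2 (seek(-2, END)): offset=27
After 3 (tell()): offset=27
After 4 (read(2)): returned 'EF', offset=29
After 5 (seek(+4, CUR)): offset=29
After 6 (seek(-4, CUR)): offset=25
After 7 (seek(27, SET)): offset=27
After 8 (seek(-1, END)): offset=28
After 9 (read(2)): returned 'F', offset=29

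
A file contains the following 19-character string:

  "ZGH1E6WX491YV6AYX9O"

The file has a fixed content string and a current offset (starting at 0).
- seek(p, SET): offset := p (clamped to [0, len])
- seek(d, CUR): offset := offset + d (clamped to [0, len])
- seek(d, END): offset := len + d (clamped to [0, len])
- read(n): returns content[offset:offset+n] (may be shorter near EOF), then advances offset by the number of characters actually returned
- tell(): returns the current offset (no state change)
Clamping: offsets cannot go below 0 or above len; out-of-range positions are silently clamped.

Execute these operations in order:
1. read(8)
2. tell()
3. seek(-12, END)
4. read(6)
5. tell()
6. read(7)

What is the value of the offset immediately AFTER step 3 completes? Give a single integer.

After 1 (read(8)): returned 'ZGH1E6WX', offset=8
After 2 (tell()): offset=8
After 3 (seek(-12, END)): offset=7

Answer: 7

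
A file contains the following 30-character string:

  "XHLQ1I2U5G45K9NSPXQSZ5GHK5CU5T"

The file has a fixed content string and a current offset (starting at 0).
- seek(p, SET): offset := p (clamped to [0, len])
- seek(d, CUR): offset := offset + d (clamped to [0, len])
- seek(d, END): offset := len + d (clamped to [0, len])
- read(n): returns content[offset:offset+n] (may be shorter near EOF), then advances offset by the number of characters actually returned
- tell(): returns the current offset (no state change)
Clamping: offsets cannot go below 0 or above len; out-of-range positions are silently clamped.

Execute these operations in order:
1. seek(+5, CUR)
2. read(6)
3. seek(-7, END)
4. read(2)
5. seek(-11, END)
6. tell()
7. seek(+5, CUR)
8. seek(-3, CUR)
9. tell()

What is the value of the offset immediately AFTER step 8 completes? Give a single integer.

Answer: 21

Derivation:
After 1 (seek(+5, CUR)): offset=5
After 2 (read(6)): returned 'I2U5G4', offset=11
After 3 (seek(-7, END)): offset=23
After 4 (read(2)): returned 'HK', offset=25
After 5 (seek(-11, END)): offset=19
After 6 (tell()): offset=19
After 7 (seek(+5, CUR)): offset=24
After 8 (seek(-3, CUR)): offset=21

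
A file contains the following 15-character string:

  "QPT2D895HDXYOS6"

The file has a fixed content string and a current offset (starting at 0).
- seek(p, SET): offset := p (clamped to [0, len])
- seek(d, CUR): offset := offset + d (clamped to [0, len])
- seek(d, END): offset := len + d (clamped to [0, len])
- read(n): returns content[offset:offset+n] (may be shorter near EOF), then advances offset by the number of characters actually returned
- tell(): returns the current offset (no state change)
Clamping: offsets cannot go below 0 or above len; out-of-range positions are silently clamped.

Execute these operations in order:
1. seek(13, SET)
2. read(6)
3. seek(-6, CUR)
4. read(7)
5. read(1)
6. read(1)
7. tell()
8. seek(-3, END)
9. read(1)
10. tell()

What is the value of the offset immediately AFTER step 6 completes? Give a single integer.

Answer: 15

Derivation:
After 1 (seek(13, SET)): offset=13
After 2 (read(6)): returned 'S6', offset=15
After 3 (seek(-6, CUR)): offset=9
After 4 (read(7)): returned 'DXYOS6', offset=15
After 5 (read(1)): returned '', offset=15
After 6 (read(1)): returned '', offset=15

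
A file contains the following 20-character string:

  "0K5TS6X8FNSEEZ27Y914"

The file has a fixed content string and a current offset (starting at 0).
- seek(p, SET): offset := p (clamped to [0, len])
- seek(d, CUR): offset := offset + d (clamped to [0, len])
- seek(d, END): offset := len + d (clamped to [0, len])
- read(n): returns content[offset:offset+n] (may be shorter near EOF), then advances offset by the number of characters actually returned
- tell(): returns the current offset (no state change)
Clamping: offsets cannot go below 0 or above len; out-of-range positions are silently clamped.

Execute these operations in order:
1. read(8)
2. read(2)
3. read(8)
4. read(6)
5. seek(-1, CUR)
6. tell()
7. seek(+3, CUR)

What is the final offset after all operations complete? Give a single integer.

Answer: 20

Derivation:
After 1 (read(8)): returned '0K5TS6X8', offset=8
After 2 (read(2)): returned 'FN', offset=10
After 3 (read(8)): returned 'SEEZ27Y9', offset=18
After 4 (read(6)): returned '14', offset=20
After 5 (seek(-1, CUR)): offset=19
After 6 (tell()): offset=19
After 7 (seek(+3, CUR)): offset=20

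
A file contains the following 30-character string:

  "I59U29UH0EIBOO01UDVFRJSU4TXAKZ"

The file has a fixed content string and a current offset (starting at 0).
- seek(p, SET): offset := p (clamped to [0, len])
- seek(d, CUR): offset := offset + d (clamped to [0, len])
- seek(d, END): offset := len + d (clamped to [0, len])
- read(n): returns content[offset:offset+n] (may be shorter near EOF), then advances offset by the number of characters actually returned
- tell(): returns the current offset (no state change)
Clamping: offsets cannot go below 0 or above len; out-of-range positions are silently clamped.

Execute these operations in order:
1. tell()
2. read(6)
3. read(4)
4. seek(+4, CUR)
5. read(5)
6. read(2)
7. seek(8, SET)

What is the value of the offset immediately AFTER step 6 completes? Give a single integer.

Answer: 21

Derivation:
After 1 (tell()): offset=0
After 2 (read(6)): returned 'I59U29', offset=6
After 3 (read(4)): returned 'UH0E', offset=10
After 4 (seek(+4, CUR)): offset=14
After 5 (read(5)): returned '01UDV', offset=19
After 6 (read(2)): returned 'FR', offset=21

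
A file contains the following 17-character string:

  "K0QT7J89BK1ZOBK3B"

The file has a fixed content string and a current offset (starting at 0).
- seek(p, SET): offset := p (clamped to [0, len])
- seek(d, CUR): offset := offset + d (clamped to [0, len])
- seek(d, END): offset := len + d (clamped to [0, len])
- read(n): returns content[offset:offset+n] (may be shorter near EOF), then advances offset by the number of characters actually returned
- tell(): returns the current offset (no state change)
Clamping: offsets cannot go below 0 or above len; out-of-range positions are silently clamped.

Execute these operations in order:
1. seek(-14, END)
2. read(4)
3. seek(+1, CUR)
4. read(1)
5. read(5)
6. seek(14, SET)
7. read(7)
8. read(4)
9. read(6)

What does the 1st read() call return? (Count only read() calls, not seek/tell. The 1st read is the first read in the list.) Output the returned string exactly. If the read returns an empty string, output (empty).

After 1 (seek(-14, END)): offset=3
After 2 (read(4)): returned 'T7J8', offset=7
After 3 (seek(+1, CUR)): offset=8
After 4 (read(1)): returned 'B', offset=9
After 5 (read(5)): returned 'K1ZOB', offset=14
After 6 (seek(14, SET)): offset=14
After 7 (read(7)): returned 'K3B', offset=17
After 8 (read(4)): returned '', offset=17
After 9 (read(6)): returned '', offset=17

Answer: T7J8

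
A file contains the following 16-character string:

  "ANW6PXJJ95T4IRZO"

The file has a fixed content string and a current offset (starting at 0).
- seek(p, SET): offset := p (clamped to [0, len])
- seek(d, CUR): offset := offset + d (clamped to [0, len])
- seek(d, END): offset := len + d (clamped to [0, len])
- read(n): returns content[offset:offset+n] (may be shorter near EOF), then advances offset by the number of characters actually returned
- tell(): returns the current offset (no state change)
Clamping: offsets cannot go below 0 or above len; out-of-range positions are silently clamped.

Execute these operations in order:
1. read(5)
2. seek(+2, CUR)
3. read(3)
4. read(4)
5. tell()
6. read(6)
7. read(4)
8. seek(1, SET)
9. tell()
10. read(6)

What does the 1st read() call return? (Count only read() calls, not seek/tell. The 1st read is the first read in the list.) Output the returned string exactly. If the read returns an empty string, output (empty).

Answer: ANW6P

Derivation:
After 1 (read(5)): returned 'ANW6P', offset=5
After 2 (seek(+2, CUR)): offset=7
After 3 (read(3)): returned 'J95', offset=10
After 4 (read(4)): returned 'T4IR', offset=14
After 5 (tell()): offset=14
After 6 (read(6)): returned 'ZO', offset=16
After 7 (read(4)): returned '', offset=16
After 8 (seek(1, SET)): offset=1
After 9 (tell()): offset=1
After 10 (read(6)): returned 'NW6PXJ', offset=7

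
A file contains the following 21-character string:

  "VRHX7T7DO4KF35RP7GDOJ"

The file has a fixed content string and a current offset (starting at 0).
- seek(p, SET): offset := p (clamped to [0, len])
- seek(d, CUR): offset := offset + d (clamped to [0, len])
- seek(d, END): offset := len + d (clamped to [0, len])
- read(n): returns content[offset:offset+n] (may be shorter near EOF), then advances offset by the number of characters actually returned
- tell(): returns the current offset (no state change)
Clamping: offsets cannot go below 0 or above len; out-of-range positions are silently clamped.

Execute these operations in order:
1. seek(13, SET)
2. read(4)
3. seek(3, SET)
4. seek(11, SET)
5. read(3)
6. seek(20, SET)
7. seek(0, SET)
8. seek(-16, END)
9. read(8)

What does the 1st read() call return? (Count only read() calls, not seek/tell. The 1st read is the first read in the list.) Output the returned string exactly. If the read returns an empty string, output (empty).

After 1 (seek(13, SET)): offset=13
After 2 (read(4)): returned '5RP7', offset=17
After 3 (seek(3, SET)): offset=3
After 4 (seek(11, SET)): offset=11
After 5 (read(3)): returned 'F35', offset=14
After 6 (seek(20, SET)): offset=20
After 7 (seek(0, SET)): offset=0
After 8 (seek(-16, END)): offset=5
After 9 (read(8)): returned 'T7DO4KF3', offset=13

Answer: 5RP7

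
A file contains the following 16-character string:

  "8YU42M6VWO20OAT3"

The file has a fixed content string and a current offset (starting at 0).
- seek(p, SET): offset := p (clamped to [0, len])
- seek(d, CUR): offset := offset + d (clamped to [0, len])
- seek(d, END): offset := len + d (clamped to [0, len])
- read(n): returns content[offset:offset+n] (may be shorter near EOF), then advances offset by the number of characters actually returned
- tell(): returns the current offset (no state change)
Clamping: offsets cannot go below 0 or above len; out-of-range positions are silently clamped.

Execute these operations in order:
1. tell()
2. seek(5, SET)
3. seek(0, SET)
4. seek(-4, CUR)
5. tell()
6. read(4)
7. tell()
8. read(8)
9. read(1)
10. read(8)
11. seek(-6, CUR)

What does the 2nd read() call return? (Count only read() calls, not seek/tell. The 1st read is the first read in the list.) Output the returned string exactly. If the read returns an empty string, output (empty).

Answer: 2M6VWO20

Derivation:
After 1 (tell()): offset=0
After 2 (seek(5, SET)): offset=5
After 3 (seek(0, SET)): offset=0
After 4 (seek(-4, CUR)): offset=0
After 5 (tell()): offset=0
After 6 (read(4)): returned '8YU4', offset=4
After 7 (tell()): offset=4
After 8 (read(8)): returned '2M6VWO20', offset=12
After 9 (read(1)): returned 'O', offset=13
After 10 (read(8)): returned 'AT3', offset=16
After 11 (seek(-6, CUR)): offset=10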